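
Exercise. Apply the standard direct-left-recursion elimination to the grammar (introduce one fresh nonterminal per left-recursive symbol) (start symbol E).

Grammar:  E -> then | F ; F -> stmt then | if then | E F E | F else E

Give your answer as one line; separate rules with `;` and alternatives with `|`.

F is directly left-recursive.
For F: α = {else E}, β = {stmt then, if then, E F E}. Rewrite as F → β F' and F' → α F' | ε.

E -> then | F; F -> stmt then F' | if then F' | E F E F'; F' -> else E F' | epsilon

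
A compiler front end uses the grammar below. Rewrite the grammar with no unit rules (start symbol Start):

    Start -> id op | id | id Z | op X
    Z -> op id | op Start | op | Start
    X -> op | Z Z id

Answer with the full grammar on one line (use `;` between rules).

Start -> id op | id | id Z | op X; Z -> op id | op Start | op | id op | id | id Z | op X; X -> op | Z Z id

Unit pairs: Z ⇒* {Start}.
Replace each nonterminal's rules with the union of the non-unit rules of every nonterminal it unit-derives.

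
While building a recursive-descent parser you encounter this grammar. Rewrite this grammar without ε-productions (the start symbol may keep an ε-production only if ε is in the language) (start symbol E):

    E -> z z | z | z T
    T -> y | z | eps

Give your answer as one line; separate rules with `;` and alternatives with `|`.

Nullable set = {T}.
ε ∉ L(G), so no ε-production is kept.

E -> z z | z | z T; T -> y | z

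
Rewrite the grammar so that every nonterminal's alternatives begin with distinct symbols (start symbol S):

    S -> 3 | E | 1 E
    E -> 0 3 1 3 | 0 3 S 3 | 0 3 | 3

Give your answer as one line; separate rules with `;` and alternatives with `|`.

E has alternatives sharing prefix '0 3': factor to E → 0 3 E' with E' → 1 3 | S 3 | ε.

S -> 3 | E | 1 E; E -> 3 | 0 3 E'; E' -> 1 3 | S 3 | epsilon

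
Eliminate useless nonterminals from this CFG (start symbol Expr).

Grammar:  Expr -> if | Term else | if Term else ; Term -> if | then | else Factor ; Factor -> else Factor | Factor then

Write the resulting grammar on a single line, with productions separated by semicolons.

Generating nonterminals: {Expr, Term}.
Reachable from Expr after that: {Expr, Term}.
Removed useless symbols: {Factor} and every production mentioning them.

Expr -> if | Term else | if Term else; Term -> if | then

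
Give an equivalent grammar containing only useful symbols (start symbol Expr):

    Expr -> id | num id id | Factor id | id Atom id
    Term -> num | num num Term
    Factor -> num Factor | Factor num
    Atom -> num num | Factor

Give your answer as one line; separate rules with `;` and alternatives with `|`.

Expr -> id | num id id | id Atom id; Atom -> num num

Generating nonterminals: {Atom, Expr, Term}.
Reachable from Expr after that: {Atom, Expr}.
Removed useless symbols: {Factor, Term} and every production mentioning them.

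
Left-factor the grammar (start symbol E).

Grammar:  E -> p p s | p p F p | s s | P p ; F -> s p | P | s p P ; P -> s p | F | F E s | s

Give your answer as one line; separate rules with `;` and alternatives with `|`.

E -> s s | P p | p p E'; F -> P | s p F'; P -> s P' | F P''; E' -> s | F p; F' -> ε | P; P' -> p | ε; P'' -> ε | E s

E has alternatives sharing prefix 'p p': factor to E → p p E' with E' → s | F p.
F has alternatives sharing prefix 's p': factor to F → s p F' with F' → ε | P.
P has alternatives sharing prefix 's': factor to P → s P' with P' → p | ε.
P has alternatives sharing prefix 'F': factor to P → F P'' with P'' → ε | E s.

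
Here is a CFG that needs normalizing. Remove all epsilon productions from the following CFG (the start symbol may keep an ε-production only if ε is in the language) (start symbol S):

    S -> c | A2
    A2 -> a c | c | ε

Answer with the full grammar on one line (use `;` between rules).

Nullable set = {A2, S}.
ε ∈ L(G) since S is nullable, so keep S → ε.

S -> c | A2 | ε; A2 -> a c | c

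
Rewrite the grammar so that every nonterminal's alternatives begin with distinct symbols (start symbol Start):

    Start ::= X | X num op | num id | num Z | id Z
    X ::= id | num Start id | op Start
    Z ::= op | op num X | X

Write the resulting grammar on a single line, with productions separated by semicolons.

Start ::= id Z | X Start1 | num Start2; X ::= id | num Start id | op Start; Z ::= X | op Z1; Start1 ::= eps | num op; Start2 ::= id | Z; Z1 ::= eps | num X

Start has alternatives sharing prefix 'X': factor to Start → X Start1 with Start1 → ε | num op.
Start has alternatives sharing prefix 'num': factor to Start → num Start2 with Start2 → id | Z.
Z has alternatives sharing prefix 'op': factor to Z → op Z1 with Z1 → ε | num X.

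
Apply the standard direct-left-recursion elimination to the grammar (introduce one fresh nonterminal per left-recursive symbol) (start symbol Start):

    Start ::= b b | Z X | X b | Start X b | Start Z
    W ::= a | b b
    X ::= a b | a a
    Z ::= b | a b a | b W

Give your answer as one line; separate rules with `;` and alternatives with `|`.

Directly left-recursive nonterminal: Start.
For Start: α = {X b, Z}, β = {b b, Z X, X b}. Rewrite as Start → β Start1 and Start1 → α Start1 | ε.

Start ::= b b Start1 | Z X Start1 | X b Start1; W ::= a | b b; X ::= a b | a a; Z ::= b | a b a | b W; Start1 ::= X b Start1 | Z Start1 | ε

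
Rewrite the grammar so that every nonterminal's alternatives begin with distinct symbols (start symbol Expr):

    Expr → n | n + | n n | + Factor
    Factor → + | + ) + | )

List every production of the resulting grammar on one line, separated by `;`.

Expr → + Factor | n Expr1; Factor → ) | + Factor1; Expr1 → ε | + | n; Factor1 → ε | ) +

Expr has alternatives sharing prefix 'n': factor to Expr → n Expr1 with Expr1 → ε | + | n.
Factor has alternatives sharing prefix '+': factor to Factor → + Factor1 with Factor1 → ε | ) +.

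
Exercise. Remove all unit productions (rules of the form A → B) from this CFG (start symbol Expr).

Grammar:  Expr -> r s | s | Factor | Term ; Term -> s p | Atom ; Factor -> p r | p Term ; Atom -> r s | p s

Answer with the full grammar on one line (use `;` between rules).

Expr -> s p | r s | p s | p r | p Term | s; Term -> s p | r s | p s; Factor -> p r | p Term; Atom -> r s | p s

Unit pairs: Expr ⇒* {Atom, Factor, Term}; Term ⇒* {Atom}.
For every A with A ⇒* B via unit rules, add B's non-unit alternatives to A; then delete every rule of the form X → Y.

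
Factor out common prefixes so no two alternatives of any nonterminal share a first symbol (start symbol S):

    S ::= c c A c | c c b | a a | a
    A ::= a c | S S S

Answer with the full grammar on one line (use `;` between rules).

S has alternatives sharing prefix 'c c': factor to S → c c S' with S' → A c | b.
S has alternatives sharing prefix 'a': factor to S → a S'' with S'' → a | ε.

S ::= c c S' | a S''; A ::= a c | S S S; S' ::= A c | b; S'' ::= a | ε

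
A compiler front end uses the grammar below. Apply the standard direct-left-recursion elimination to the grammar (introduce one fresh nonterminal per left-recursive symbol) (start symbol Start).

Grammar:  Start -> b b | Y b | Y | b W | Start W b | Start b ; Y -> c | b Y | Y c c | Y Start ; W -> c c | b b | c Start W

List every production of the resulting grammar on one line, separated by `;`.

Left recursion appears on Start, Y.
For Start: α = {W b, b}, β = {b b, Y b, Y, b W}. Rewrite as Start → β Start1 and Start1 → α Start1 | ε.
For Y: α = {c c, Start}, β = {c, b Y}. Rewrite as Y → β Y1 and Y1 → α Y1 | ε.

Start -> b b Start1 | Y b Start1 | Y Start1 | b W Start1; Y -> c Y1 | b Y Y1; W -> c c | b b | c Start W; Start1 -> W b Start1 | b Start1 | ε; Y1 -> c c Y1 | Start Y1 | ε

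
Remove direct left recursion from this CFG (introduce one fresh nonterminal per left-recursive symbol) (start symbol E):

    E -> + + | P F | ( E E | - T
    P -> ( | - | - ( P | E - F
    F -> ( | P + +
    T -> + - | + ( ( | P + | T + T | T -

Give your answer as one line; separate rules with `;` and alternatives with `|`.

E -> + + | P F | ( E E | - T; P -> ( | - | - ( P | E - F; F -> ( | P + +; T -> + - T' | + ( ( T' | P + T'; T' -> + T T' | - T' | epsilon

Directly left-recursive nonterminal: T.
For T: α = {+ T, -}, β = {+ -, + ( (, P +}. Rewrite as T → β T' and T' → α T' | ε.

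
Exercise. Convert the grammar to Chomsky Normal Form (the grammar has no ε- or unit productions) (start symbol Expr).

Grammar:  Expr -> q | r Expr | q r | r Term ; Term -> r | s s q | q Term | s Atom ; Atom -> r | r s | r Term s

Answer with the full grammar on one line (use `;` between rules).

Introduce a nonterminal for each terminal appearing in a rule of length ≥ 2: X1 → r, X2 → q, X3 → s.
Binarize each right-hand side of length ≥ 3 by chaining fresh nonterminals (Y1, Y2, …): affected rules were Term → X3 X3 X2; Atom → X1 Term X3.

Expr -> q | X1 Expr | X2 X1 | X1 Term; Term -> r | X3 Y1 | X2 Term | X3 Atom; Atom -> r | X1 X3 | X1 Y2; X1 -> r; X2 -> q; X3 -> s; Y1 -> X3 X2; Y2 -> Term X3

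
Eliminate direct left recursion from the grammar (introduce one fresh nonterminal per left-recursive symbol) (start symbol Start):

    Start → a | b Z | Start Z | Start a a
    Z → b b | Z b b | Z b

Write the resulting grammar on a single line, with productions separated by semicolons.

Start → a Start1 | b Z Start1; Z → b b Z1; Start1 → Z Start1 | a a Start1 | ε; Z1 → b b Z1 | b Z1 | ε

Start, Z are directly left-recursive.
For Start: α = {Z, a a}, β = {a, b Z}. Rewrite as Start → β Start1 and Start1 → α Start1 | ε.
For Z: α = {b b, b}, β = {b b}. Rewrite as Z → β Z1 and Z1 → α Z1 | ε.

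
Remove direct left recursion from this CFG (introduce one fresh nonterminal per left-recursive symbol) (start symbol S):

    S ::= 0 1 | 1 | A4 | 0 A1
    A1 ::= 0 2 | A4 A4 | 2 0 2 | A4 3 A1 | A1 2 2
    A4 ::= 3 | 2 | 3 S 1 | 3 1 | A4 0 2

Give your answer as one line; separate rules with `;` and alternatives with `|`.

S ::= 0 1 | 1 | A4 | 0 A1; A1 ::= 0 2 A1' | A4 A4 A1' | 2 0 2 A1' | A4 3 A1 A1'; A4 ::= 3 A4' | 2 A4' | 3 S 1 A4' | 3 1 A4'; A1' ::= 2 2 A1' | eps; A4' ::= 0 2 A4' | eps

Left recursion appears on A1, A4.
For A1: α = {2 2}, β = {0 2, A4 A4, 2 0 2, A4 3 A1}. Rewrite as A1 → β A1' and A1' → α A1' | ε.
For A4: α = {0 2}, β = {3, 2, 3 S 1, 3 1}. Rewrite as A4 → β A4' and A4' → α A4' | ε.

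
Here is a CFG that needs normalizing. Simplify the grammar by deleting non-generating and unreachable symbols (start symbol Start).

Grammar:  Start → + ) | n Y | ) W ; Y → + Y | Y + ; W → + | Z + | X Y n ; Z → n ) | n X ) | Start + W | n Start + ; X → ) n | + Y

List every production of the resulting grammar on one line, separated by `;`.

Start → + ) | ) W; W → + | Z +; Z → n ) | n X ) | Start + W | n Start +; X → ) n

Generating nonterminals: {Start, W, X, Z}.
Reachable from Start after that: {Start, W, X, Z}.
Removed useless symbols: {Y} and every production mentioning them.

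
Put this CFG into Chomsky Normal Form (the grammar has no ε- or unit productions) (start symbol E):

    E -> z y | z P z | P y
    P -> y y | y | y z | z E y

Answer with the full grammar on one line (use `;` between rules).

Introduce a nonterminal for each terminal appearing in a rule of length ≥ 2: X1 → z, X2 → y.
Binarize each right-hand side of length ≥ 3 by chaining fresh nonterminals (Y1, Y2, …): affected rules were E → X1 P X1; P → X1 E X2.

E -> X1 X2 | X1 Y1 | P X2; P -> X2 X2 | y | X2 X1 | X1 Y2; X1 -> z; X2 -> y; Y1 -> P X1; Y2 -> E X2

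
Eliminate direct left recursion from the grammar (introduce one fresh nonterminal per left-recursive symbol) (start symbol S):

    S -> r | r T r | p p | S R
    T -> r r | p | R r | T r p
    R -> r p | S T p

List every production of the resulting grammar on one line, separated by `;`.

S -> r S' | r T r S' | p p S'; T -> r r T' | p T' | R r T'; R -> r p | S T p; S' -> R S' | ε; T' -> r p T' | ε

Left recursion appears on S, T.
For S: α = {R}, β = {r, r T r, p p}. Rewrite as S → β S' and S' → α S' | ε.
For T: α = {r p}, β = {r r, p, R r}. Rewrite as T → β T' and T' → α T' | ε.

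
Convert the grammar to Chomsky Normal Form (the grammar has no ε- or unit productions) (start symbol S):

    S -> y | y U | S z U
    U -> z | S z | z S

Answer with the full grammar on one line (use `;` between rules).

S -> y | X1 U | S Y1; U -> z | S X2 | X2 S; X1 -> y; X2 -> z; Y1 -> X2 U

Introduce a nonterminal for each terminal appearing in a rule of length ≥ 2: X1 → y, X2 → z.
Binarize each right-hand side of length ≥ 3 by chaining fresh nonterminals (Y1, Y2, …): affected rules were S → S X2 U.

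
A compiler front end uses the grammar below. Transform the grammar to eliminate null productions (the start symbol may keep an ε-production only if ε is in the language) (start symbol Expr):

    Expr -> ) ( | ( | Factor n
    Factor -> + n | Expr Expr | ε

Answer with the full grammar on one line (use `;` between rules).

Expr -> ) ( | ( | Factor n | n; Factor -> + n | Expr Expr

Nullable set = {Factor}.
ε ∉ L(G), so no ε-production is kept.
Expand every rule over subsets of its nullable positions: Expr → Factor n gives Factor n | n.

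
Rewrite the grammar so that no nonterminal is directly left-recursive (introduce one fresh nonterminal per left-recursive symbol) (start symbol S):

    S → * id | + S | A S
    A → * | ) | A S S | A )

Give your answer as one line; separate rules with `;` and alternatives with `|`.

Left recursion appears on A.
For A: α = {S S, )}, β = {*, )}. Rewrite as A → β A' and A' → α A' | ε.

S → * id | + S | A S; A → * A' | ) A'; A' → S S A' | ) A' | eps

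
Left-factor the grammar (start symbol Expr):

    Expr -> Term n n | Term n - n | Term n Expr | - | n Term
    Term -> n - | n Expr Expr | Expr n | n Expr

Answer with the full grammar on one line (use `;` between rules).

Expr has alternatives sharing prefix 'Term n': factor to Expr → Term n Expr1 with Expr1 → n | - n | Expr.
Term has alternatives sharing prefix 'n': factor to Term → n Term1 with Term1 → - | Expr Expr | Expr.
Term1 has alternatives sharing prefix 'Expr': factor to Term1 → Expr Term11 with Term11 → Expr | ε.

Expr -> - | n Term | Term n Expr1; Term -> Expr n | n Term1; Expr1 -> n | - n | Expr; Term1 -> - | Expr Term11; Term11 -> Expr | epsilon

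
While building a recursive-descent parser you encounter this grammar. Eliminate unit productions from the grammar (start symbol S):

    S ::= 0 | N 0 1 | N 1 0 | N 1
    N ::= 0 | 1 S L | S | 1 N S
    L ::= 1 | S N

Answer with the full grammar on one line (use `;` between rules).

Unit pairs: N ⇒* {S}.
For every A with A ⇒* B via unit rules, add B's non-unit alternatives to A; then delete every rule of the form X → Y.

S ::= 0 | N 0 1 | N 1 0 | N 1; N ::= 0 | N 0 1 | N 1 0 | N 1 | 1 S L | 1 N S; L ::= 1 | S N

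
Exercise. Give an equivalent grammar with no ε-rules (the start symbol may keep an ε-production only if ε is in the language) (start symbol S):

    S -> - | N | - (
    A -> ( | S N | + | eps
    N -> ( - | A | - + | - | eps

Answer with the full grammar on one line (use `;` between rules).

The nullable symbols are {A, N, S}.
ε ∈ L(G) since S is nullable, so keep S → ε.
Expand every rule over subsets of its nullable positions: A → S N gives S N | S | N.

S -> - | N | - ( | eps; A -> ( | S N | S | N | +; N -> ( - | A | - + | -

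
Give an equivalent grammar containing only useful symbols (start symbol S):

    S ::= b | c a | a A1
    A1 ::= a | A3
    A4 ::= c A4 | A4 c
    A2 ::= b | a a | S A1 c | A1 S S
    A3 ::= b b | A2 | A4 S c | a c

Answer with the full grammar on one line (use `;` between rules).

Generating nonterminals: {A1, A2, A3, S}.
Reachable from S after that: {A1, A2, A3, S}.
Removed useless symbols: {A4} and every production mentioning them.

S ::= b | c a | a A1; A1 ::= a | A3; A2 ::= b | a a | S A1 c | A1 S S; A3 ::= b b | A2 | a c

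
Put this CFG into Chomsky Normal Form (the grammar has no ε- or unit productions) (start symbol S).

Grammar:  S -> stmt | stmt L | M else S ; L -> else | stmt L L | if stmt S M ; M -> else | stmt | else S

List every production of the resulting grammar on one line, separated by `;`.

S -> stmt | X1 L | M Y1; L -> else | X1 Y2 | X3 Y3; M -> else | stmt | X2 S; X1 -> stmt; X2 -> else; X3 -> if; Y1 -> X2 S; Y2 -> L L; Y3 -> X1 Y4; Y4 -> S M

Introduce a nonterminal for each terminal appearing in a rule of length ≥ 2: X1 → stmt, X2 → else, X3 → if.
Binarize each right-hand side of length ≥ 3 by chaining fresh nonterminals (Y1, Y2, …): affected rules were S → M X2 S; L → X1 L L; L → X3 X1 S M.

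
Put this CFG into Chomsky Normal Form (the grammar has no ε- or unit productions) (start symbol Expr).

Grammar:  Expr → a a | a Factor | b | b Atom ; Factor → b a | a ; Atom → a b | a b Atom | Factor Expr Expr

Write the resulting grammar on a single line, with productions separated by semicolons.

Introduce a nonterminal for each terminal appearing in a rule of length ≥ 2: X1 → a, X2 → b.
Binarize each right-hand side of length ≥ 3 by chaining fresh nonterminals (Y1, Y2, …): affected rules were Atom → X1 X2 Atom; Atom → Factor Expr Expr.

Expr → X1 X1 | X1 Factor | b | X2 Atom; Factor → X2 X1 | a; Atom → X1 X2 | X1 Y1 | Factor Y2; X1 → a; X2 → b; Y1 → X2 Atom; Y2 → Expr Expr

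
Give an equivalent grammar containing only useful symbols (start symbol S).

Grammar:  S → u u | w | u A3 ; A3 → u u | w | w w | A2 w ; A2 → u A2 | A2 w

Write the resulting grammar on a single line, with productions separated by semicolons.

Generating nonterminals: {A3, S}.
Reachable from S after that: {A3, S}.
Removed useless symbols: {A2} and every production mentioning them.

S → u u | w | u A3; A3 → u u | w | w w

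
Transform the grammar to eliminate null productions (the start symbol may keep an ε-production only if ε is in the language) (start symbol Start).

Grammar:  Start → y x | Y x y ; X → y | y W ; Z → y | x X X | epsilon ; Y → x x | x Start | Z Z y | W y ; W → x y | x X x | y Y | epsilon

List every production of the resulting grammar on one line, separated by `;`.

Start → y x | Y x y; X → y | y W; Z → y | x X X; Y → x x | x Start | Z Z y | Z y | y | W y; W → x y | x X x | y Y

Nullable nonterminals: {W, Z}.
ε ∉ L(G), so no ε-production is kept.
For each production, add variants omitting each subset of nullable occurrences: Y → Z Z y gives Z Z y | Z y | y.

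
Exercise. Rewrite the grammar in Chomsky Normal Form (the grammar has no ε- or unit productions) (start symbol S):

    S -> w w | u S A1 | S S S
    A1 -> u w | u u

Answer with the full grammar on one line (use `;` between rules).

Introduce a nonterminal for each terminal appearing in a rule of length ≥ 2: X1 → w, X2 → u.
Binarize each right-hand side of length ≥ 3 by chaining fresh nonterminals (Y1, Y2, …): affected rules were S → X2 S A1; S → S S S.

S -> X1 X1 | X2 Y1 | S Y2; A1 -> X2 X1 | X2 X2; X1 -> w; X2 -> u; Y1 -> S A1; Y2 -> S S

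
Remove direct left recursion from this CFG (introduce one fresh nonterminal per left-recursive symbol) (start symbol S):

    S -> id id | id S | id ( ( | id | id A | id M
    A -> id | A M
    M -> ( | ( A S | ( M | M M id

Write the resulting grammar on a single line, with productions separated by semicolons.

A, M are directly left-recursive.
For A: α = {M}, β = {id}. Rewrite as A → β A' and A' → α A' | ε.
For M: α = {M id}, β = {(, ( A S, ( M}. Rewrite as M → β M' and M' → α M' | ε.

S -> id id | id S | id ( ( | id | id A | id M; A -> id A'; M -> ( M' | ( A S M' | ( M M'; A' -> M A' | epsilon; M' -> M id M' | epsilon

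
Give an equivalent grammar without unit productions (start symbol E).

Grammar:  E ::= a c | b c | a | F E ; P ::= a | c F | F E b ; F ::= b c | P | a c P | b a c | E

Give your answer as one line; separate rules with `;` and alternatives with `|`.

Unit pairs: F ⇒* {E, P}.
For each unit pair (A, B), copy every non-unit production of B to A, then drop all unit productions.

E ::= a c | b c | a | F E; P ::= a | c F | F E b; F ::= a c | b c | a | F E | a c P | b a c | c F | F E b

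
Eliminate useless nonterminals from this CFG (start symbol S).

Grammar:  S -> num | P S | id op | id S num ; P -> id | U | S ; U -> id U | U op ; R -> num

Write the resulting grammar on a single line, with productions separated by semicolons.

S -> num | P S | id op | id S num; P -> id | S

Generating nonterminals: {P, R, S}.
Reachable from S after that: {P, S}.
Removed useless symbols: {R, U} and every production mentioning them.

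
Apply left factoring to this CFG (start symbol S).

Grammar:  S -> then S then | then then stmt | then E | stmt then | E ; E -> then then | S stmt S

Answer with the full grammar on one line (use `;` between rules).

S has alternatives sharing prefix 'then': factor to S → then S' with S' → S then | then stmt | E.

S -> stmt then | E | then S'; E -> then then | S stmt S; S' -> S then | then stmt | E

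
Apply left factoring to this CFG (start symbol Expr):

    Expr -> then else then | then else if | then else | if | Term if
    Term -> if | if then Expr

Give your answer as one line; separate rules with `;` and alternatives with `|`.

Expr -> if | Term if | then else Expr1; Term -> if Term1; Expr1 -> then | if | ε; Term1 -> ε | then Expr

Expr has alternatives sharing prefix 'then else': factor to Expr → then else Expr1 with Expr1 → then | if | ε.
Term has alternatives sharing prefix 'if': factor to Term → if Term1 with Term1 → ε | then Expr.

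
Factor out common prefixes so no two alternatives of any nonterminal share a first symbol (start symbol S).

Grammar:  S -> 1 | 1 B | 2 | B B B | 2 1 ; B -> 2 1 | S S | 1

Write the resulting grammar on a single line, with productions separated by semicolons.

S has alternatives sharing prefix '1': factor to S → 1 S' with S' → ε | B.
S has alternatives sharing prefix '2': factor to S → 2 S'' with S'' → ε | 1.

S -> B B B | 1 S' | 2 S''; B -> 2 1 | S S | 1; S' -> eps | B; S'' -> eps | 1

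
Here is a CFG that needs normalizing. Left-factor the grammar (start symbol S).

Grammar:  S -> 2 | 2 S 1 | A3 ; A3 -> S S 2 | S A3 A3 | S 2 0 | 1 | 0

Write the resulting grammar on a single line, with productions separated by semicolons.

S -> A3 | 2 S'; A3 -> 1 | 0 | S A3'; S' -> ε | S 1; A3' -> S 2 | A3 A3 | 2 0

S has alternatives sharing prefix '2': factor to S → 2 S' with S' → ε | S 1.
A3 has alternatives sharing prefix 'S': factor to A3 → S A3' with A3' → S 2 | A3 A3 | 2 0.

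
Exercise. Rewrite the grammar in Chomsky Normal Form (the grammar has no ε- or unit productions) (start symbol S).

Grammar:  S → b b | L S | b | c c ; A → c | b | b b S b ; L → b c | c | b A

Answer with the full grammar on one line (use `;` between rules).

S → X1 X1 | L S | b | X2 X2; A → c | b | X1 Y1; L → X1 X2 | c | X1 A; X1 → b; X2 → c; Y1 → X1 Y2; Y2 → S X1

Introduce a nonterminal for each terminal appearing in a rule of length ≥ 2: X1 → b, X2 → c.
Binarize each right-hand side of length ≥ 3 by chaining fresh nonterminals (Y1, Y2, …): affected rules were A → X1 X1 S X1.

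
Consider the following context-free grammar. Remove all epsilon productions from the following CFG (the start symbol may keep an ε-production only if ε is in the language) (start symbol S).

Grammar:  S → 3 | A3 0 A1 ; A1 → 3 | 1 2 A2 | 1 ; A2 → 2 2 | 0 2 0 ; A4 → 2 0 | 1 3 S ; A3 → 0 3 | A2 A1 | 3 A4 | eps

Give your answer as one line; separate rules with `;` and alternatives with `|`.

The nullable symbols are {A3}.
ε ∉ L(G), so no ε-production is kept.
For each production, add variants omitting each subset of nullable occurrences: S → A3 0 A1 gives A3 0 A1 | 0 A1.

S → 3 | A3 0 A1 | 0 A1; A1 → 3 | 1 2 A2 | 1; A2 → 2 2 | 0 2 0; A4 → 2 0 | 1 3 S; A3 → 0 3 | A2 A1 | 3 A4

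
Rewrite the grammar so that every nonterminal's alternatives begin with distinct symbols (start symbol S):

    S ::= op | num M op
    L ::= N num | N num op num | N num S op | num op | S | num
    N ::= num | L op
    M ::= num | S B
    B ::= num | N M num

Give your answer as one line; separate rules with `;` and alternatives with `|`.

S ::= op | num M op; L ::= S | N num L' | num L''; N ::= num | L op; M ::= num | S B; B ::= num | N M num; L' ::= ε | op num | S op; L'' ::= op | ε

L has alternatives sharing prefix 'N num': factor to L → N num L' with L' → ε | op num | S op.
L has alternatives sharing prefix 'num': factor to L → num L'' with L'' → op | ε.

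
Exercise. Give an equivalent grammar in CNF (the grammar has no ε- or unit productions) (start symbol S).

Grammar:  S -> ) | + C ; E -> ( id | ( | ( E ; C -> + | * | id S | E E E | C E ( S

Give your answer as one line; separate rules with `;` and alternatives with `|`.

Introduce a nonterminal for each terminal appearing in a rule of length ≥ 2: X1 → +, X2 → (, X3 → id.
Binarize each right-hand side of length ≥ 3 by chaining fresh nonterminals (Y1, Y2, …): affected rules were C → E E E; C → C E X2 S.

S -> ) | X1 C; E -> X2 X3 | ( | X2 E; C -> + | * | X3 S | E Y1 | C Y2; X1 -> +; X2 -> (; X3 -> id; Y1 -> E E; Y2 -> E Y3; Y3 -> X2 S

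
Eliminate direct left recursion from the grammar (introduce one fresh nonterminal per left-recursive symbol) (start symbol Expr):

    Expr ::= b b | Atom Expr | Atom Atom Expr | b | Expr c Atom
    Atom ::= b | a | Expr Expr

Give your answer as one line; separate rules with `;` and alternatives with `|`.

Directly left-recursive nonterminal: Expr.
For Expr: α = {c Atom}, β = {b b, Atom Expr, Atom Atom Expr, b}. Rewrite as Expr → β Expr1 and Expr1 → α Expr1 | ε.

Expr ::= b b Expr1 | Atom Expr Expr1 | Atom Atom Expr Expr1 | b Expr1; Atom ::= b | a | Expr Expr; Expr1 ::= c Atom Expr1 | ε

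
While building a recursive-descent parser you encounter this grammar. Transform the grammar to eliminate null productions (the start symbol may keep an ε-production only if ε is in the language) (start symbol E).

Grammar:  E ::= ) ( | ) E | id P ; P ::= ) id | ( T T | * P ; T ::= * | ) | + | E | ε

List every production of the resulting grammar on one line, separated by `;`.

E ::= ) ( | ) E | id P; P ::= ) id | ( T T | ( T | ( | * P; T ::= * | ) | + | E

Nullable set = {T}.
ε ∉ L(G), so no ε-production is kept.
For each production, add variants omitting each subset of nullable occurrences: P → ( T T gives ( T T | ( T | (.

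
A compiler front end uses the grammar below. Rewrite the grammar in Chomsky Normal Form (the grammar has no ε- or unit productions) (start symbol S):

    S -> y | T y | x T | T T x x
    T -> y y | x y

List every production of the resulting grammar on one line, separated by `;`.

Introduce a nonterminal for each terminal appearing in a rule of length ≥ 2: X1 → y, X2 → x.
Binarize each right-hand side of length ≥ 3 by chaining fresh nonterminals (Y1, Y2, …): affected rules were S → T T X2 X2.

S -> y | T X1 | X2 T | T Y1; T -> X1 X1 | X2 X1; X1 -> y; X2 -> x; Y1 -> T Y2; Y2 -> X2 X2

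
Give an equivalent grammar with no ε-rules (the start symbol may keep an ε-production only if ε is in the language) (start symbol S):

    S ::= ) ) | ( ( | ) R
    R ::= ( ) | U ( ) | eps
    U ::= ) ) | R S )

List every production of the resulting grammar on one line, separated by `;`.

S ::= ) ) | ( ( | ) R | ); R ::= ( ) | U ( ); U ::= ) ) | R S ) | S )

Nullable nonterminals: {R}.
ε ∉ L(G), so no ε-production is kept.
Expand every rule over subsets of its nullable positions: S → ) R gives ) R | ). U → R S ) gives R S ) | S ).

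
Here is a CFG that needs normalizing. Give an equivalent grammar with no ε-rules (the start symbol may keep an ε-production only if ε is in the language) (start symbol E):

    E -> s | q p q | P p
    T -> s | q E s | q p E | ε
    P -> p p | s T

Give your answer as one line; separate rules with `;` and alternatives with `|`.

The nullable symbols are {T}.
ε ∉ L(G), so no ε-production is kept.
Expand every rule over subsets of its nullable positions: P → s T gives s T | s.

E -> s | q p q | P p; T -> s | q E s | q p E; P -> p p | s T | s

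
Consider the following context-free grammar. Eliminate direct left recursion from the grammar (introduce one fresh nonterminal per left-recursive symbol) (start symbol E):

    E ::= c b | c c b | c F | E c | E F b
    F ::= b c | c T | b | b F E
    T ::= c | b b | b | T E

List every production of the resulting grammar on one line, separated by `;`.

Left recursion appears on E, T.
For E: α = {c, F b}, β = {c b, c c b, c F}. Rewrite as E → β E' and E' → α E' | ε.
For T: α = {E}, β = {c, b b, b}. Rewrite as T → β T' and T' → α T' | ε.

E ::= c b E' | c c b E' | c F E'; F ::= b c | c T | b | b F E; T ::= c T' | b b T' | b T'; E' ::= c E' | F b E' | ε; T' ::= E T' | ε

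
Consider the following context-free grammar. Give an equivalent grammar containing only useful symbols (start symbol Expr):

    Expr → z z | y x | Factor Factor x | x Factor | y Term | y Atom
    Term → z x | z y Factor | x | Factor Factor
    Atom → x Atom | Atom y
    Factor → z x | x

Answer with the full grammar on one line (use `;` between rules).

Expr → z z | y x | Factor Factor x | x Factor | y Term; Term → z x | z y Factor | x | Factor Factor; Factor → z x | x

Generating nonterminals: {Expr, Factor, Term}.
Reachable from Expr after that: {Expr, Factor, Term}.
Removed useless symbols: {Atom} and every production mentioning them.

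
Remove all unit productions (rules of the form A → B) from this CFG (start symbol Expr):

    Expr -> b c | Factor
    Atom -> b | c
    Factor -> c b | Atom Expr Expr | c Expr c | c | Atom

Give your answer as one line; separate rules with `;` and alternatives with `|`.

Expr -> b | c | c b | Atom Expr Expr | c Expr c | b c; Atom -> b | c; Factor -> b | c | c b | Atom Expr Expr | c Expr c

Unit pairs: Expr ⇒* {Atom, Factor}; Factor ⇒* {Atom}.
For every A with A ⇒* B via unit rules, add B's non-unit alternatives to A; then delete every rule of the form X → Y.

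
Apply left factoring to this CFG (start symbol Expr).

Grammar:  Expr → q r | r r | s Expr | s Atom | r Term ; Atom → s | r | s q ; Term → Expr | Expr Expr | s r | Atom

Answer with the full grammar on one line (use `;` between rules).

Expr has alternatives sharing prefix 'r': factor to Expr → r Expr1 with Expr1 → r | Term.
Expr has alternatives sharing prefix 's': factor to Expr → s Expr2 with Expr2 → Expr | Atom.
Atom has alternatives sharing prefix 's': factor to Atom → s Atom1 with Atom1 → ε | q.
Term has alternatives sharing prefix 'Expr': factor to Term → Expr Term1 with Term1 → ε | Expr.

Expr → q r | r Expr1 | s Expr2; Atom → r | s Atom1; Term → s r | Atom | Expr Term1; Expr1 → r | Term; Expr2 → Expr | Atom; Atom1 → ε | q; Term1 → ε | Expr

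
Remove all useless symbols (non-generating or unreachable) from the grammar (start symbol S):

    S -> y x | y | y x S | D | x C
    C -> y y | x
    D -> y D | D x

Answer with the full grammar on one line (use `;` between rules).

S -> y x | y | y x S | x C; C -> y y | x

Generating nonterminals: {C, S}.
Reachable from S after that: {C, S}.
Removed useless symbols: {D} and every production mentioning them.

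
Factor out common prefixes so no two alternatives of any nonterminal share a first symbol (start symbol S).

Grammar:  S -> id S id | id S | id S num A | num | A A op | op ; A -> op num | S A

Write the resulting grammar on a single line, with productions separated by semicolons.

S has alternatives sharing prefix 'id S': factor to S → id S S' with S' → id | ε | num A.

S -> num | A A op | op | id S S'; A -> op num | S A; S' -> id | ε | num A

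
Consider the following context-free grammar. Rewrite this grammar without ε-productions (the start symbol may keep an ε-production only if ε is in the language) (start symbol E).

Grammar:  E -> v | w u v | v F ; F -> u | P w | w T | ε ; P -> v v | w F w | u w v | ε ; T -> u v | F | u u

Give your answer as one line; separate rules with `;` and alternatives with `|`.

The nullable symbols are {F, P, T}.
ε ∉ L(G), so no ε-production is kept.
Expand every rule over subsets of its nullable positions: F → P w gives P w | w. P → w F w gives w F w | w w.

E -> v | w u v | v F; F -> u | P w | w | w T; P -> v v | w F w | w w | u w v; T -> u v | F | u u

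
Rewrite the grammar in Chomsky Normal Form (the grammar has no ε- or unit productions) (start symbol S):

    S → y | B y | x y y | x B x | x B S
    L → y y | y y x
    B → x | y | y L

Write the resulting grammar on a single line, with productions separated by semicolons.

S → y | B X1 | X2 Y1 | X2 Y2 | X2 Y3; L → X1 X1 | X1 Y4; B → x | y | X1 L; X1 → y; X2 → x; Y1 → X1 X1; Y2 → B X2; Y3 → B S; Y4 → X1 X2

Introduce a nonterminal for each terminal appearing in a rule of length ≥ 2: X1 → y, X2 → x.
Binarize each right-hand side of length ≥ 3 by chaining fresh nonterminals (Y1, Y2, …): affected rules were S → X2 X1 X1; S → X2 B X2; S → X2 B S; L → X1 X1 X2.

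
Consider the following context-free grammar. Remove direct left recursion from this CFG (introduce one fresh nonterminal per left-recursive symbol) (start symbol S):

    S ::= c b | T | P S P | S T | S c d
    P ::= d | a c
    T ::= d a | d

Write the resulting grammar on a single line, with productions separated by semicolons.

S is directly left-recursive.
For S: α = {T, c d}, β = {c b, T, P S P}. Rewrite as S → β S' and S' → α S' | ε.

S ::= c b S' | T S' | P S P S'; P ::= d | a c; T ::= d a | d; S' ::= T S' | c d S' | ε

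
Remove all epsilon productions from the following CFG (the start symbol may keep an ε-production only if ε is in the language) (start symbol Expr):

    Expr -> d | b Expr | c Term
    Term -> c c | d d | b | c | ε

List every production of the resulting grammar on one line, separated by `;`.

Nullable set = {Term}.
ε ∉ L(G), so no ε-production is kept.
Add the nullable-subset variants: Expr → c Term gives c Term | c.

Expr -> d | b Expr | c Term | c; Term -> c c | d d | b | c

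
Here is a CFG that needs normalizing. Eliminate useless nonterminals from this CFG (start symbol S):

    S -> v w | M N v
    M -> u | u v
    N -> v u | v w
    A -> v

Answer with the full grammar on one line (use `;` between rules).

Generating nonterminals: {A, M, N, S}.
Reachable from S after that: {M, N, S}.
Removed useless symbols: {A} and every production mentioning them.

S -> v w | M N v; M -> u | u v; N -> v u | v w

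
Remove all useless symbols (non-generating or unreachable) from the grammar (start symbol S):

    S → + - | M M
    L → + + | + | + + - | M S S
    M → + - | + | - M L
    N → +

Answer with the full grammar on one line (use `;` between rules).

Generating nonterminals: {L, M, N, S}.
Reachable from S after that: {L, M, S}.
Removed useless symbols: {N} and every production mentioning them.

S → + - | M M; L → + + | + | + + - | M S S; M → + - | + | - M L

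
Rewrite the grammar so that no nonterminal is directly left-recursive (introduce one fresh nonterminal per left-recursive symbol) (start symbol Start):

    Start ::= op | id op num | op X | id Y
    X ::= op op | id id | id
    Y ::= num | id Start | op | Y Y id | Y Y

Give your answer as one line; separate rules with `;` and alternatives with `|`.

Directly left-recursive nonterminal: Y.
For Y: α = {Y id, Y}, β = {num, id Start, op}. Rewrite as Y → β Y1 and Y1 → α Y1 | ε.

Start ::= op | id op num | op X | id Y; X ::= op op | id id | id; Y ::= num Y1 | id Start Y1 | op Y1; Y1 ::= Y id Y1 | Y Y1 | ε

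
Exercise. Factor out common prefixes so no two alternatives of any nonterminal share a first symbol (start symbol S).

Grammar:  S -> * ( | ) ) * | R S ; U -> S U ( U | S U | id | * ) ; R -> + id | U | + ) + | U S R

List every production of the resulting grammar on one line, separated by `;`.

U has alternatives sharing prefix 'S U': factor to U → S U U' with U' → ( U | ε.
R has alternatives sharing prefix '+': factor to R → + R' with R' → id | ) +.
R has alternatives sharing prefix 'U': factor to R → U R'' with R'' → ε | S R.

S -> * ( | ) ) * | R S; U -> id | * ) | S U U'; R -> + R' | U R''; U' -> ( U | eps; R' -> id | ) +; R'' -> eps | S R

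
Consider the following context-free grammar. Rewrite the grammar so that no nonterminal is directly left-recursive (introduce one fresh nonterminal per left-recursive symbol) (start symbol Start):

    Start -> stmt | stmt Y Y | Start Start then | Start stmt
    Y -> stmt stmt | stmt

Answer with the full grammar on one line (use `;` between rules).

Start -> stmt Start1 | stmt Y Y Start1; Y -> stmt stmt | stmt; Start1 -> Start then Start1 | stmt Start1 | ε

Start is directly left-recursive.
For Start: α = {Start then, stmt}, β = {stmt, stmt Y Y}. Rewrite as Start → β Start1 and Start1 → α Start1 | ε.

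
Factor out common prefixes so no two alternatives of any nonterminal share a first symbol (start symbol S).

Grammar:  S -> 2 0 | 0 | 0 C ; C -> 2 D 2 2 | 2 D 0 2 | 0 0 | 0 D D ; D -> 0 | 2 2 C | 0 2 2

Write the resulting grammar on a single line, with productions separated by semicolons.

S has alternatives sharing prefix '0': factor to S → 0 S' with S' → ε | C.
C has alternatives sharing prefix '2 D': factor to C → 2 D C' with C' → 2 2 | 0 2.
C has alternatives sharing prefix '0': factor to C → 0 C'' with C'' → 0 | D D.
D has alternatives sharing prefix '0': factor to D → 0 D' with D' → ε | 2 2.

S -> 2 0 | 0 S'; C -> 2 D C' | 0 C''; D -> 2 2 C | 0 D'; S' -> ε | C; C' -> 2 2 | 0 2; C'' -> 0 | D D; D' -> ε | 2 2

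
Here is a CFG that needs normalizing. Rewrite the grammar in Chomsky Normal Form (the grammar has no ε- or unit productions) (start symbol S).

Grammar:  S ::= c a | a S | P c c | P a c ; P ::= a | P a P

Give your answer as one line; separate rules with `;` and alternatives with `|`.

S ::= X1 X2 | X2 S | P Y1 | P Y2; P ::= a | P Y3; X1 ::= c; X2 ::= a; Y1 ::= X1 X1; Y2 ::= X2 X1; Y3 ::= X2 P

Introduce a nonterminal for each terminal appearing in a rule of length ≥ 2: X1 → c, X2 → a.
Binarize each right-hand side of length ≥ 3 by chaining fresh nonterminals (Y1, Y2, …): affected rules were S → P X1 X1; S → P X2 X1; P → P X2 P.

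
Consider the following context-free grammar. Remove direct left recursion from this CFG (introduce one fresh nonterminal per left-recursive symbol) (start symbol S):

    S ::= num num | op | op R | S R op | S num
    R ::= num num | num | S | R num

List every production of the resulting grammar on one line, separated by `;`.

S ::= num num S' | op S' | op R S'; R ::= num num R' | num R' | S R'; S' ::= R op S' | num S' | eps; R' ::= num R' | eps

Directly left-recursive nonterminals: S, R.
For S: α = {R op, num}, β = {num num, op, op R}. Rewrite as S → β S' and S' → α S' | ε.
For R: α = {num}, β = {num num, num, S}. Rewrite as R → β R' and R' → α R' | ε.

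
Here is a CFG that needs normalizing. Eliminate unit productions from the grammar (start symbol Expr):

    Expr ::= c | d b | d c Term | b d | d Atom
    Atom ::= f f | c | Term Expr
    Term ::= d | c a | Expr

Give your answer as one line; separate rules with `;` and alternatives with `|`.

Expr ::= c | d b | d c Term | b d | d Atom; Atom ::= f f | c | Term Expr; Term ::= d | c a | c | d b | d c Term | b d | d Atom

Unit pairs: Term ⇒* {Expr}.
For each unit pair (A, B), copy every non-unit production of B to A, then drop all unit productions.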